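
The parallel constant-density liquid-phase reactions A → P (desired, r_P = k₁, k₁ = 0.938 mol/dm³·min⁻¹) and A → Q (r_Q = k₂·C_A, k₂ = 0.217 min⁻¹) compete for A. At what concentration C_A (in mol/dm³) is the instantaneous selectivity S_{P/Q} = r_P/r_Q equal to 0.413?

S_{P/Q} = (k₁/k₂)·C_A⁻¹ ⇒ C_A = (S·k₂/k₁)^(-1).
= (0.413×0.217/0.938)^(-1) = (0.09554)^(-1) = 10.5 mol/dm³.

10.5 mol/dm³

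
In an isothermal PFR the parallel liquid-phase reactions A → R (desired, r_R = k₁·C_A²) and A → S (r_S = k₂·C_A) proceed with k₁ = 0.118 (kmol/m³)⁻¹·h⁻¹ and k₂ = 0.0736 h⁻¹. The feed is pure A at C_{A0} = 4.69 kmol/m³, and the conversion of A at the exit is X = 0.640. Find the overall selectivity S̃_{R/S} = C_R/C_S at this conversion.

4.78

C_A = C_{A0}(1−X) = 1.688 kmol/m³.
Along a PFR/batch, dC_S/dC_A = −r_S/(r_R+r_S) = −k₂/(k₂+k₁·C_A).
Integrating from C_{A0} to C_A: C_S = (0.0736/0.118)·ln[(0.0736+0.118·4.69)/(0.0736+0.118·1.69)] = 0.6237·ln(0.6270/0.2728) = 0.5190 kmol/m³.
Then C_R = (C_{A0}−C_A) − C_S = 3.002 − 0.5190 = 2.483 kmol/m³.
S̃_{R/S} = C_R/C_S = 2.483/0.5190 = 4.78.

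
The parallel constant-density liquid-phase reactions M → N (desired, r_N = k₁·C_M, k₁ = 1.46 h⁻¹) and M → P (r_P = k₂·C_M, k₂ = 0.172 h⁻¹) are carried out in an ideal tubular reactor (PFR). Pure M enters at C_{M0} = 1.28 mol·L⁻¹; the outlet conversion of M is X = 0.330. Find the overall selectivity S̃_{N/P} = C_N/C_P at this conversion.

C_M = C_{M0}(1−X) = 0.8576 mol·L⁻¹.
Both paths are first order in M, so the instantaneous fraction to N is constant: dC_N/d(−C_M) = k₁/(k₁+k₂) = 0.8946.
C_N = 0.8946·(C_{M0}−C_M) = 0.8946×0.4224 = 0.378 mol·L⁻¹.
C_P = (C_{M0}−C_M)−C_N = 0.04452 mol·L⁻¹; S̃_{N/P} = 0.3779/0.04452 = 8.49.

8.49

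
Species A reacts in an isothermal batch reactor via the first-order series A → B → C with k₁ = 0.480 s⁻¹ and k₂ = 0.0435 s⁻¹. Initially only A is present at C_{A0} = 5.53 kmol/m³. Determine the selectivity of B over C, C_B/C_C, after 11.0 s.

Solving the coupled first-order balances gives C_B(t) = [k₁/(k₂−k₁)]·C_{A0}·(e^(−k₁t) − e^(−k₂t)).
e^(−k₁t) = e^(−0.480×11.0) = e^(−5.280) = 0.005092; e^(−k₂t) = e^(−0.4785) = 0.6197.
C_B = 0.480×5.53/(0.0435−0.480) × (0.005092−0.6197) = (-6.081)×(-0.6146) = 3.738 kmol/m³.
C_A = C_{A0}e^(−k₁t) = 0.02816 kmol/m³, so C_C = C_{A0}−C_A−C_B = 1.764 kmol/m³; C_B/C_C = 2.12.

2.12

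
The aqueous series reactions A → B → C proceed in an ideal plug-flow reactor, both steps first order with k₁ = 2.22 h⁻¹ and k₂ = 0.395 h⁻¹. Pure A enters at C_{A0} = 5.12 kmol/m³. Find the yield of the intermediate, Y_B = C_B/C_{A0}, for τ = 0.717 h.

Solving the coupled first-order balances gives C_B(τ) = [k₁/(k₂−k₁)]·C_{A0}·(e^(−k₁τ) − e^(−k₂τ)).
e^(−k₁τ) = e^(−2.22×0.717) = e^(−1.592) = 0.2036; e^(−k₂τ) = e^(−0.2832) = 0.7534.
C_B = 2.22×5.12/(0.395−2.22) × (0.2036−0.7534) = (-6.228)×(-0.5498) = 3.424 kmol/m³.
Y_B = C_B/C_{A0} = 3.424/5.12 = 0.669.

0.669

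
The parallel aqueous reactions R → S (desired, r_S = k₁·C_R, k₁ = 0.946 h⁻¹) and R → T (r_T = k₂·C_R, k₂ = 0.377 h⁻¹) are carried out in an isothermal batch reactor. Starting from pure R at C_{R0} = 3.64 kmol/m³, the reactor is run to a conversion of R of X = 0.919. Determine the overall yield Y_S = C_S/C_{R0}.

0.657

C_R = C_{R0}(1−X) = 0.2948 kmol/m³.
Both paths are first order in R, so the instantaneous fraction to S is constant: dC_S/d(−C_R) = k₁/(k₁+k₂) = 0.7150.
C_S = 0.7150·(C_{R0}−C_R) = 0.7150×3.345 = 2.39 kmol/m³.
Y_S = C_S/C_{R0} = 2.392/3.64 = 0.657.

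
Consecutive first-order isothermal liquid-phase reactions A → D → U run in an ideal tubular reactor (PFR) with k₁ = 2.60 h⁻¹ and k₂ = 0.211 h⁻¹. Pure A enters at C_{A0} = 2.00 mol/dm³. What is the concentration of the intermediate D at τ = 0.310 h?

1.07 mol/dm³

The intermediate concentration in a first-order A→B→C sequence is C_D = k₁C_{A0}(e^(−k₁τ) − e^(−k₂τ))/(k₂−k₁).
e^(−k₁τ) = e^(−2.60×0.310) = e^(−0.8060) = 0.4466; e^(−k₂τ) = e^(−0.06541) = 0.9367.
C_D = 2.60×2.00/(0.211−2.60) × (0.4466−0.9367) = (-2.177)×(-0.4900) = 1.067 mol/dm³.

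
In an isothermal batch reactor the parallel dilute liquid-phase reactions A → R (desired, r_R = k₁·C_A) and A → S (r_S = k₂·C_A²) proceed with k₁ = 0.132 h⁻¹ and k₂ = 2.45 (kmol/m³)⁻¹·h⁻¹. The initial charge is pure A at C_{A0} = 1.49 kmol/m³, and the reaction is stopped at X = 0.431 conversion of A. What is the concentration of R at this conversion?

0.0290 kmol/m³

C_A = C_{A0}(1−X) = 0.8478 kmol/m³.
Along a PFR/batch, dC_R/dC_A = −r_R/(r_R+r_S) = −k₁/(k₁+k₂·C_A).
Integrating from C_{A0} to C_A: C_R = (0.132/2.45)·ln[(0.132+2.45·1.49)/(0.132+2.45·0.848)] = 0.05388·ln(3.783/2.209) = 0.02897 kmol/m³.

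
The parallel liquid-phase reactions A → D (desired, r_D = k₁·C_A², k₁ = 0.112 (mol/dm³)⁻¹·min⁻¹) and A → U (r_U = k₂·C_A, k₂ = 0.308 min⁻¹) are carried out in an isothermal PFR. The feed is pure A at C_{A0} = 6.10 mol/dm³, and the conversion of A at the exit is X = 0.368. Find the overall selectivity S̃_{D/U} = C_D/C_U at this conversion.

1.79

C_A = C_{A0}(1−X) = 3.855 mol/dm³.
Along a PFR/batch, dC_U/dC_A = −r_U/(r_D+r_U) = −k₂/(k₂+k₁·C_A).
Integrating from C_{A0} to C_A: C_U = (0.308/0.112)·ln[(0.308+0.112·6.10)/(0.308+0.112·3.86)] = 2.750·ln(0.9912/0.7398) = 0.8045 mol/dm³.
Then C_D = (C_{A0}−C_A) − C_U = 2.245 − 0.8045 = 1.440 mol/dm³.
S̃_{D/U} = C_D/C_U = 1.440/0.8045 = 1.79.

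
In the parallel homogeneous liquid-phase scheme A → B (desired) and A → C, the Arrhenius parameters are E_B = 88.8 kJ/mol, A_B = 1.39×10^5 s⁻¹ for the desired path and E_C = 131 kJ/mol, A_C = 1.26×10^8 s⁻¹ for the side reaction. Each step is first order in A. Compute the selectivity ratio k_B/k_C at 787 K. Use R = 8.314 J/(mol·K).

0.698

Since both paths have the same order in A, the concentration cancels and S_{B/C} = k_B/k_C = (A_B/A_C)·exp[(E_C−E_B)/(RT)].
(E_C−E_B)/(RT) = (131−88.8)×10³/(8.314×787) = 42200/6543 = 6.450.
k_B/k_C = (1.39×10^5/1.26×10^8)·exp(6.450) = 0.001103 × 632.4 = 0.698.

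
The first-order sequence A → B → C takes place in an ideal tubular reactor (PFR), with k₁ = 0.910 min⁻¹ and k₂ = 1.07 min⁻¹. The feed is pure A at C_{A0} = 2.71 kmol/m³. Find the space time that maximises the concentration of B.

1.01 min

For first-order series the maximum of C_B occurs at τ_opt = ln(k₂/k₁)/(k₂−k₁).
= ln(1.07/0.910)/(1.07−0.910) = ln(1.176)/0.1600 = 0.1620/0.1600 = 1.01 min.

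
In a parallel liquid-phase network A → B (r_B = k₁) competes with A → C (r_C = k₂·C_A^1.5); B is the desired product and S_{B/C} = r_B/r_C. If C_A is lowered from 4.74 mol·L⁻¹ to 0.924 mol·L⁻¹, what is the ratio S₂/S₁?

11.6

S_{B/C} = (k₁/k₂)·C_A^-1.5, so S₂/S₁ = (C_{A,2}/C_{A,1})^-1.5.
= (0.924/4.74)^(-1.5) = (0.1949)^(-1.5) = 11.6.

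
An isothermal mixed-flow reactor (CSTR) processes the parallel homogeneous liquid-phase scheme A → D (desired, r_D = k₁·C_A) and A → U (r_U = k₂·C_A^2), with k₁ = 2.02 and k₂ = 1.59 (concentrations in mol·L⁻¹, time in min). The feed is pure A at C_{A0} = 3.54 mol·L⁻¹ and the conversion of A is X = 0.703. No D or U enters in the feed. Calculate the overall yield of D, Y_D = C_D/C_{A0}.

Exit C_A = C_{A0}(1−X) = 3.54×0.297 = 1.051 mol·L⁻¹.
A CSTR operates uniformly at the exit composition, giving r_D = 2.124 and r_U = 1.758 (each k·C_A^n at C_A = 1.051).
Fraction of consumed A going to D: r_D/(r_D+r_U) = 0.5472.
C_D = 0.5472·C_{A0}·X = 0.5472×3.54×0.703 = 1.36 mol·L⁻¹; Y_D = C_D/C_{A0} = 0.385.

0.385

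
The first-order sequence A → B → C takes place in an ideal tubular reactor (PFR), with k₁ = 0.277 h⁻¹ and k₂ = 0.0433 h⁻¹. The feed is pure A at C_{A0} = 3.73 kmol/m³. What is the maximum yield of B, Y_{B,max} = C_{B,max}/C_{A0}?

0.709

For a first-order series the maximum intermediate yield is C_{B,max}/C_{A0} = (k₁/k₂)^[k₂/(k₂−k₁)].
= (0.277/0.0433)^(0.0433/(0.0433−0.277)) = (6.397)^(-0.1853) = 0.7090.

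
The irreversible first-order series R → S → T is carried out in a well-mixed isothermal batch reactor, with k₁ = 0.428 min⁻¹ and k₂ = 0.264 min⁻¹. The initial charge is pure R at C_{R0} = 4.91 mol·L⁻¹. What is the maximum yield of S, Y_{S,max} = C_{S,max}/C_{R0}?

Evaluating C_S at t_opt = ln(k₂/k₁)/(k₂−k₁) gives C_{S,max}/C_{R0} = (k₁/k₂)^[k₂/(k₂−k₁)].
= (0.428/0.264)^(0.264/(0.264−0.428)) = (1.621)^(-1.610) = 0.4594.

0.459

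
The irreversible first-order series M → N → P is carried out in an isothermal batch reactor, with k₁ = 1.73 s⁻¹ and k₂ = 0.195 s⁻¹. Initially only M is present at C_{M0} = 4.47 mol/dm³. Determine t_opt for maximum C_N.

1.42 s

The intermediate peaks when r₁ = r₂, i.e. k₁e^(−k₁t) = k₂e^(−k₂t), giving t_opt = ln(k₂/k₁)/(k₂−k₁).
= ln(0.195/1.73)/(0.195−1.73) = ln(0.1127)/-1.535 = -2.183/-1.535 = 1.42 s.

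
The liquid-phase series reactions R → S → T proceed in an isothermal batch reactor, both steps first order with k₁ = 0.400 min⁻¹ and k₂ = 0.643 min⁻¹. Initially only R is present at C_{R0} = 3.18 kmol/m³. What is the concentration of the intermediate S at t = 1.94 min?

For first-order series with pure R initially, C_S(t) = k₁C_{R0}/(k₂−k₁)·(e^(−k₁t) − e^(−k₂t)).
e^(−k₁t) = e^(−0.400×1.94) = e^(−0.7760) = 0.4602; e^(−k₂t) = e^(−1.247) = 0.2872.
C_S = 0.400×3.18/(0.643−0.400) × (0.4602−0.2872) = 5.235×0.1730 = 0.9056 kmol/m³.

0.906 kmol/m³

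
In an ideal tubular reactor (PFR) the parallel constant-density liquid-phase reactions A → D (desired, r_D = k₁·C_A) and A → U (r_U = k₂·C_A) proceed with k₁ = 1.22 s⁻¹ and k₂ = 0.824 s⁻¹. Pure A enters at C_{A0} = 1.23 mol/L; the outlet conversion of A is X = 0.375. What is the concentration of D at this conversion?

C_A = C_{A0}(1−X) = 0.7688 mol/L.
Both paths are first order in A, so the instantaneous fraction to D is constant: dC_D/d(−C_A) = k₁/(k₁+k₂) = 0.5969.
C_D = 0.5969·(C_{A0}−C_A) = 0.5969×0.4612 = 0.275 mol/L.

0.275 mol/L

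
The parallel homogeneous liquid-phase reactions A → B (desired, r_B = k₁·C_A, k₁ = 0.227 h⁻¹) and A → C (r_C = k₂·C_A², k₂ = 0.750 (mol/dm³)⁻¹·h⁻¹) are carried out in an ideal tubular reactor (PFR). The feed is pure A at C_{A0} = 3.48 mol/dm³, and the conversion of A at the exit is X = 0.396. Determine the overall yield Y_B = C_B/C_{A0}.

C_A = C_{A0}(1−X) = 2.102 mol/dm³.
Along a PFR/batch, dC_B/dC_A = −r_B/(r_B+r_C) = −k₁/(k₁+k₂·C_A).
Integrating from C_{A0} to C_A: C_B = (0.227/0.750)·ln[(0.227+0.750·3.48)/(0.227+0.750·2.10)] = 0.3027·ln(2.837/1.803) = 0.1371 mol/dm³.
Y_B = C_B/C_{A0} = 0.1371/3.48 = 0.0394.

0.0394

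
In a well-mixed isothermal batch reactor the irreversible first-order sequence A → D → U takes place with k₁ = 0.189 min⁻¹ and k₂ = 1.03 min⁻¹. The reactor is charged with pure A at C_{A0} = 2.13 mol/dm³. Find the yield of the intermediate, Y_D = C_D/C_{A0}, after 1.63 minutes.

For first-order series with pure A initially, C_D(t) = k₁C_{A0}/(k₂−k₁)·(e^(−k₁t) − e^(−k₂t)).
e^(−k₁t) = e^(−0.189×1.63) = e^(−0.3081) = 0.7349; e^(−k₂t) = e^(−1.679) = 0.1866.
C_D = 0.189×2.13/(1.03−0.189) × (0.7349−0.1866) = 0.4787×0.5483 = 0.2625 mol/dm³.
Y_D = C_D/C_{A0} = 0.2625/2.13 = 0.123.

0.123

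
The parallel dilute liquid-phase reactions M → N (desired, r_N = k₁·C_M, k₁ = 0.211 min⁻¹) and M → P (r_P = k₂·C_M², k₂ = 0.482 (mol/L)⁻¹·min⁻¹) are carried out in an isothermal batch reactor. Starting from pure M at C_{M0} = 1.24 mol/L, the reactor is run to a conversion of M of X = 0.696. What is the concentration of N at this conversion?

C_M = C_{M0}(1−X) = 0.3770 mol/L.
Along a PFR/batch, dC_N/dC_M = −r_N/(r_N+r_P) = −k₁/(k₁+k₂·C_M).
Integrating from C_{M0} to C_M: C_N = (0.211/0.482)·ln[(0.211+0.482·1.24)/(0.211+0.482·0.377)] = 0.4378·ln(0.8087/0.3927) = 0.3162 mol/L.

0.316 mol/L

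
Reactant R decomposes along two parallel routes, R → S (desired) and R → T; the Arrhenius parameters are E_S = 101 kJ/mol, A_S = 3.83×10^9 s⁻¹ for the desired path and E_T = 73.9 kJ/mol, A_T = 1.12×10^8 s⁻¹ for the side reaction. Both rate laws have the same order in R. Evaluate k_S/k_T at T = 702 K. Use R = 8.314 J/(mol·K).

k_S/k_T = (A_S/A_T)·exp[−(E_S−E_T)/(RT)] = (A_S/A_T)·exp[(E_T−E_S)/(RT)].
(E_T−E_S)/(RT) = (73.9−101)×10³/(8.314×702) = -27100/5836 = -4.643.
k_S/k_T = (3.83×10^9/1.12×10^8)·exp(-4.643) = 34.20 × 0.009626 = 0.329.

0.329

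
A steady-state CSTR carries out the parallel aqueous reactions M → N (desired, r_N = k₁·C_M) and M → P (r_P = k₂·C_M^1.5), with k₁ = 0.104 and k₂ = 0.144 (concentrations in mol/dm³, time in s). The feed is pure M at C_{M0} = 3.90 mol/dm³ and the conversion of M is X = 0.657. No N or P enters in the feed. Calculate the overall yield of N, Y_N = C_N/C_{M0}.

Exit C_M = C_{M0}(1−X) = 3.90×0.343 = 1.338 mol/dm³.
In a CSTR the entire volume is at exit conditions, so r_N = 0.104×1.338 = 0.1391 and r_P = 0.144×1.338^1.5 = 0.2228.
Fraction of consumed M going to N: r_N/(r_N+r_P) = 0.3844.
C_N = 0.3844·C_{M0}·X = 0.3844×3.90×0.657 = 0.985 mol/dm³; Y_N = C_N/C_{M0} = 0.253.

0.253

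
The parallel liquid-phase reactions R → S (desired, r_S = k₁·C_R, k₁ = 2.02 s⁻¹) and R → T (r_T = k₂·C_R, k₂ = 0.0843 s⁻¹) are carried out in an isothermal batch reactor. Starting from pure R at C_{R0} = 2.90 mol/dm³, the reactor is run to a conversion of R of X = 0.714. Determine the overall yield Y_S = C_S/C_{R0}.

0.685

C_R = C_{R0}(1−X) = 0.8294 mol/dm³.
Both paths are first order in R, so the instantaneous fraction to S is constant: dC_S/d(−C_R) = k₁/(k₁+k₂) = 0.9599.
C_S = 0.9599·(C_{R0}−C_R) = 0.9599×2.071 = 1.99 mol/dm³.
Y_S = C_S/C_{R0} = 1.988/2.90 = 0.685.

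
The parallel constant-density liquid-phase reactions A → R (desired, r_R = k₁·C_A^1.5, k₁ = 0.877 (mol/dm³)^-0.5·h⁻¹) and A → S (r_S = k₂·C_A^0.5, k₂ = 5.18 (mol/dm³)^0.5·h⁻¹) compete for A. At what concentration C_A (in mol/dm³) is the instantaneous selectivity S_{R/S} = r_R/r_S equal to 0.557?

S_{R/S} = (k₁/k₂)·C_A ⇒ C_A = S·k₂/k₁.
= 0.557×5.18/0.877 = 3.29 mol/dm³.

3.29 mol/dm³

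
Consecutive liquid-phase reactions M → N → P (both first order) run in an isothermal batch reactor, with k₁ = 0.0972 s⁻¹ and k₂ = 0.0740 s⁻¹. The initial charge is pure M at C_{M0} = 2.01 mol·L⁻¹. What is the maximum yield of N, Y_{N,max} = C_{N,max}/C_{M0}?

0.419

Evaluating C_N at t_opt = ln(k₂/k₁)/(k₂−k₁) gives C_{N,max}/C_{M0} = (k₁/k₂)^[k₂/(k₂−k₁)].
= (0.0972/0.0740)^(0.0740/(0.0740−0.0972)) = (1.314)^(-3.190) = 0.4190.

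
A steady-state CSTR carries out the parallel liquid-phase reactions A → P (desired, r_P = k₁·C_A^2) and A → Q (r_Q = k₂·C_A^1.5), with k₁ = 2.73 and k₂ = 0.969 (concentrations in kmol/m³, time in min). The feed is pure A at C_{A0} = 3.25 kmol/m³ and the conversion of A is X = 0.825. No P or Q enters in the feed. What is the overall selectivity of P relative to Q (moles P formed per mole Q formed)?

2.12

Exit C_A = C_{A0}(1−X) = 3.25×0.175 = 0.5688 kmol/m³.
Rates in a CSTR are evaluated at the outlet concentration: r_P = 2.73×0.5688^2 = 0.8831, r_Q = 0.969×0.5688^1.5 = 0.4156.
Overall selectivity = C_P/C_Q = r_Pτ/(r_Qτ) = r_P/r_Q = 2.12.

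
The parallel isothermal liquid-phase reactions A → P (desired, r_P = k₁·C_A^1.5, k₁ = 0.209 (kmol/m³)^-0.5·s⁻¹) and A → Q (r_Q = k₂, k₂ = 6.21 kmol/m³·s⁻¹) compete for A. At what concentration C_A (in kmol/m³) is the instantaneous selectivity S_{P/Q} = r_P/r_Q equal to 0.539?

6.35 kmol/m³

S_{P/Q} = (k₁/k₂)·C_A^1.5 ⇒ C_A = (S·k₂/k₁)^(1/1.5).
= (0.539×6.21/0.209)^(0.6667) = (16.02)^(0.6667) = 6.35 kmol/m³.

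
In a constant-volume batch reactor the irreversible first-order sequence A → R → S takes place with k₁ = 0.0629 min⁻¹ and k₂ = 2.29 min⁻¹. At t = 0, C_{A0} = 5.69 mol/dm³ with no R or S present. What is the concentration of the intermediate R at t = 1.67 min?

0.141 mol/dm³

The intermediate concentration in a first-order A→B→C sequence is C_R = k₁C_{A0}(e^(−k₁t) − e^(−k₂t))/(k₂−k₁).
e^(−k₁t) = e^(−0.0629×1.67) = e^(−0.1050) = 0.9003; e^(−k₂t) = e^(−3.824) = 0.02183.
C_R = 0.0629×5.69/(2.29−0.0629) × (0.9003−0.02183) = 0.1607×0.8785 = 0.1412 mol/dm³.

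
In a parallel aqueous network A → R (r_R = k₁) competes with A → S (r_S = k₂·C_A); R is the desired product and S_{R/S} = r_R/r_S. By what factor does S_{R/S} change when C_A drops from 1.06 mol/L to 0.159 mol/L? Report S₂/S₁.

6.67

S_{R/S} = (k₁/k₂)·C_A⁻¹, so S₂/S₁ = (C_{A,2}/C_{A,1})⁻¹.
= 1.06/0.159 = 6.67.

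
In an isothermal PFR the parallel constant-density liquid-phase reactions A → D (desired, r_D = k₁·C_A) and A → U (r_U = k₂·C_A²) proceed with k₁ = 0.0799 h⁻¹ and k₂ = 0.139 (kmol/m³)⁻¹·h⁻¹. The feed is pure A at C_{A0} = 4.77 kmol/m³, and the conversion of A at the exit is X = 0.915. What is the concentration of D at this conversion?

C_A = C_{A0}(1−X) = 0.4054 kmol/m³.
Along a PFR/batch, dC_D/dC_A = −r_D/(r_D+r_U) = −k₁/(k₁+k₂·C_A).
Integrating from C_{A0} to C_A: C_D = (0.0799/0.139)·ln[(0.0799+0.139·4.77)/(0.0799+0.139·0.405)] = 0.5748·ln(0.7429/0.1363) = 0.9749 kmol/m³.

0.975 kmol/m³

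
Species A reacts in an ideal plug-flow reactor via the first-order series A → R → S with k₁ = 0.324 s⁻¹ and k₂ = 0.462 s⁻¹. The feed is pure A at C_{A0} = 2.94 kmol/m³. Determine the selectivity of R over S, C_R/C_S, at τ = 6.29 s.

For first-order series with pure A initially, C_R(τ) = k₁C_{A0}/(k₂−k₁)·(e^(−k₁τ) − e^(−k₂τ)).
e^(−k₁τ) = e^(−0.324×6.29) = e^(−2.038) = 0.1303; e^(−k₂τ) = e^(−2.906) = 0.05470.
C_R = 0.324×2.94/(0.462−0.324) × (0.1303−0.05470) = 6.903×0.07560 = 0.5218 kmol/m³.
C_A = C_{A0}e^(−k₁τ) = 0.3831 kmol/m³, so C_S = C_{A0}−C_A−C_R = 2.035 kmol/m³; C_R/C_S = 0.256.

0.256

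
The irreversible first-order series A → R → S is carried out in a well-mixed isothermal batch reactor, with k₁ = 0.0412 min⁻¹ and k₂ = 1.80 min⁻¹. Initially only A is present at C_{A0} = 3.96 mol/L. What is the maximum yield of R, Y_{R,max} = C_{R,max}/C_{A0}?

0.0210

For a first-order series the maximum intermediate yield is C_{R,max}/C_{A0} = (k₁/k₂)^[k₂/(k₂−k₁)].
= (0.0412/1.80)^(1.80/(1.80−0.0412)) = (0.02289)^(1.023) = 0.02095.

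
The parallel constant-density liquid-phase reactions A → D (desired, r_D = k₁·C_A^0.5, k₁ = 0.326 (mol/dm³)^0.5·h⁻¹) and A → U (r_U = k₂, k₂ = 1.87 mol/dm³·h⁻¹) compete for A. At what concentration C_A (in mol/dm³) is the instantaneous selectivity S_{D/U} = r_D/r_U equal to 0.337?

S_{D/U} = (k₁/k₂)·C_A^0.5 ⇒ C_A = (S·k₂/k₁)^(2).
= (0.337×1.87/0.326)^(2) = (1.933)^(2) = 3.74 mol/dm³.

3.74 mol/dm³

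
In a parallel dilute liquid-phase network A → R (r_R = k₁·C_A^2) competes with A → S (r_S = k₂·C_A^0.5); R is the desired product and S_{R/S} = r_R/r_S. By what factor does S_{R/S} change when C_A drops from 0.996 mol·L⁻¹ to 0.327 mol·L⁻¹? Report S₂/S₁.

0.188

S_{R/S} = (k₁/k₂)·C_A^1.5, so S₂/S₁ = (C_{A,2}/C_{A,1})^1.5.
= (0.327/0.996)^1.5 = (0.3283)^1.5 = 0.188.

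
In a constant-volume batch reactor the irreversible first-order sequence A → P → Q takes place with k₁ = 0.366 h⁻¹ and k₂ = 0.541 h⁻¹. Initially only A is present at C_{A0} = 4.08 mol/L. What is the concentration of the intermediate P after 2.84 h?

The intermediate concentration in a first-order A→B→C sequence is C_P = k₁C_{A0}(e^(−k₁t) − e^(−k₂t))/(k₂−k₁).
e^(−k₁t) = e^(−0.366×2.84) = e^(−1.039) = 0.3537; e^(−k₂t) = e^(−1.536) = 0.2151.
C_P = 0.366×4.08/(0.541−0.366) × (0.3537−0.2151) = 8.533×0.1385 = 1.182 mol/L.

1.18 mol/L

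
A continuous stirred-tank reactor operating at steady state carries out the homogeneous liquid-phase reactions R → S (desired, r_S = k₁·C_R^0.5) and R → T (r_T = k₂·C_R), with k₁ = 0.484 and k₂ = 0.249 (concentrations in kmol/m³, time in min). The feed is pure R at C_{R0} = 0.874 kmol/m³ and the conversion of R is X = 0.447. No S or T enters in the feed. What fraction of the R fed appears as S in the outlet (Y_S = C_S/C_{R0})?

Exit C_R = C_{R0}(1−X) = 0.874×0.553 = 0.4833 kmol/m³.
Rates in a CSTR are evaluated at the outlet concentration: r_S = 0.484×0.4833^0.5 = 0.3365, r_T = 0.249×0.4833 = 0.1203.
Fraction of consumed R going to S: r_S/(r_S+r_T) = 0.7366.
C_S = 0.7366·C_{R0}·X = 0.7366×0.874×0.447 = 0.288 kmol/m³; Y_S = C_S/C_{R0} = 0.329.

0.329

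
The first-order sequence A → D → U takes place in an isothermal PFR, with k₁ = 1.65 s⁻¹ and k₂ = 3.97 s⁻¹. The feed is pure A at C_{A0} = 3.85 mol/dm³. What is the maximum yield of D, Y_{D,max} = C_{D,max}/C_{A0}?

0.223

At the optimum, C_{D,max}/C_{A0} = (k₁/k₂)^[k₂/(k₂−k₁)].
= (1.65/3.97)^(3.97/(3.97−1.65)) = (0.4156)^(1.711) = 0.2226.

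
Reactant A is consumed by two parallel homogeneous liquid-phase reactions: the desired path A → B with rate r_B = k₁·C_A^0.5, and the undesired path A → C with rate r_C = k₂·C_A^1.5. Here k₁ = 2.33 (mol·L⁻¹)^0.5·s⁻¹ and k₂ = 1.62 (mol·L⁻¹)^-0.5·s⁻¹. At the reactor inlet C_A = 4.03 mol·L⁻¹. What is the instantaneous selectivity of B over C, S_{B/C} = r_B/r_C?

S_{B/C} = r_B/r_C = (k₁·C_A^0.5)/(k₂·C_A^1.5) = (k₁/k₂)·C_A⁻¹.
= (2.33×4.030^0.5) / (1.62×4.030^1.5) = 4.677/13.11 = 0.357.

0.357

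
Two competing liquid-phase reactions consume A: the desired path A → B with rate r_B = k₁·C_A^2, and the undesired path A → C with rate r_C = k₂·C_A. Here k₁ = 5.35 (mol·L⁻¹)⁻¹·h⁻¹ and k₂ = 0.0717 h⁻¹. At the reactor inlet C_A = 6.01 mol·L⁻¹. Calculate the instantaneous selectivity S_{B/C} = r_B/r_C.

448

S_{B/C} = r_B/r_C = (k₁·C_A^2)/(k₂·C_A) = (k₁/k₂)·C_A.
= (5.35×6.010^2) / (0.0717×6.010) = 193.2/0.4309 = 448.
Since the desired path is higher order in A, keeping C_A high (PFR or concentrated feed) favours B.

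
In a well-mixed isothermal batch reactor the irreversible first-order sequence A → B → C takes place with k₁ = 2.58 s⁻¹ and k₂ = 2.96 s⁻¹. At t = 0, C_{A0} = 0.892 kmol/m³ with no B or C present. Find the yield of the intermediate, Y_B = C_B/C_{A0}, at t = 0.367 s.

0.343

For first-order series with pure A initially, C_B(t) = k₁C_{A0}/(k₂−k₁)·(e^(−k₁t) − e^(−k₂t)).
e^(−k₁t) = e^(−2.58×0.367) = e^(−0.9469) = 0.3880; e^(−k₂t) = e^(−1.086) = 0.3375.
C_B = 2.58×0.892/(2.96−2.58) × (0.3880−0.3375) = 6.056×0.05050 = 0.3058 kmol/m³.
Y_B = C_B/C_{A0} = 0.3058/0.892 = 0.343.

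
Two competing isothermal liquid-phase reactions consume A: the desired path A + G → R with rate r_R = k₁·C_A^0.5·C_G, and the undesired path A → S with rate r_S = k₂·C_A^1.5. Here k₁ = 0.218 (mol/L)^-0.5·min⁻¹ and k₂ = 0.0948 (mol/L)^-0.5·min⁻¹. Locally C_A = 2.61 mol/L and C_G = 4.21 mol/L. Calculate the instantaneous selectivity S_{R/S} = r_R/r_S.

3.71

S_{R/S} = r_R/r_S = (k₁·C_A^0.5·C_G)/(k₂·C_A^1.5) = (k₁/k₂)·C_A⁻¹·C_G.
= (0.218×2.610^0.5×4.210) / (0.0948×2.610^1.5) = 1.483/0.3997 = 3.71.
The undesired path is higher order in A, so low C_A (CSTR or dilute feed) favours R.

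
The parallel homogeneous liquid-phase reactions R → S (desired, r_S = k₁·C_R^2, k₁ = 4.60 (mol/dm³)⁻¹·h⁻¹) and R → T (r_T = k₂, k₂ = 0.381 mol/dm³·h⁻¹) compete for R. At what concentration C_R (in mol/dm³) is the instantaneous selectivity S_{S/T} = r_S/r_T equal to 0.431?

0.189 mol/dm³

S_{S/T} = (k₁/k₂)·C_R^2 ⇒ C_R = (S·k₂/k₁)^(0.5).
= (0.431×0.381/4.60)^(0.5) = (0.03570)^(0.5) = 0.189 mol/dm³.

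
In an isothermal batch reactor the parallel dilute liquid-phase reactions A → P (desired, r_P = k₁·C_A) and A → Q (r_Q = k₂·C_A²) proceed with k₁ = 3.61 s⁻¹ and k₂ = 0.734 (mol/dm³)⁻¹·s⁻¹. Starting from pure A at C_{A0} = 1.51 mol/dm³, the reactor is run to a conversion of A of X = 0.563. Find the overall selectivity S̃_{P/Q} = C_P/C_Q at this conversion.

C_A = C_{A0}(1−X) = 0.6599 mol/dm³.
Along a PFR/batch, dC_P/dC_A = −r_P/(r_P+r_Q) = −k₁/(k₁+k₂·C_A).
Integrating from C_{A0} to C_A: C_P = (3.61/0.734)·ln[(3.61+0.734·1.51)/(3.61+0.734·0.660)] = 4.918·ln(4.718/4.094) = 0.6977 mol/dm³.
C_Q = (C_{A0}−C_A)−C_P = 0.1525 mol/dm³; S̃_{P/Q} = 0.6977/0.1525 = 4.58.

4.58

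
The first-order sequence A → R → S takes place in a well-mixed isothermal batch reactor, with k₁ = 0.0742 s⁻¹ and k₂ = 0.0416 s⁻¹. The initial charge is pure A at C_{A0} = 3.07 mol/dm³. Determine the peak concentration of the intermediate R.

Evaluating C_R at t_opt = ln(k₂/k₁)/(k₂−k₁) gives C_{R,max}/C_{A0} = (k₁/k₂)^[k₂/(k₂−k₁)].
= (0.0742/0.0416)^(0.0416/(0.0416−0.0742)) = (1.784)^(-1.276) = 0.4779.
C_{R,max} = 0.4779×3.07 = 1.47 mol/dm³.

1.47 mol/dm³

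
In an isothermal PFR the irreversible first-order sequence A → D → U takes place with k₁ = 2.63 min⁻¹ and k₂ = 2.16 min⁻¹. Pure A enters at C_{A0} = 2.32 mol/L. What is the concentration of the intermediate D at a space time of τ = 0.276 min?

0.870 mol/L

The intermediate concentration in a first-order A→B→C sequence is C_D = k₁C_{A0}(e^(−k₁τ) − e^(−k₂τ))/(k₂−k₁).
e^(−k₁τ) = e^(−2.63×0.276) = e^(−0.7259) = 0.4839; e^(−k₂τ) = e^(−0.5962) = 0.5509.
C_D = 2.63×2.32/(2.16−2.63) × (0.4839−0.5509) = (-12.98)×(-0.06702) = 0.8701 mol/L.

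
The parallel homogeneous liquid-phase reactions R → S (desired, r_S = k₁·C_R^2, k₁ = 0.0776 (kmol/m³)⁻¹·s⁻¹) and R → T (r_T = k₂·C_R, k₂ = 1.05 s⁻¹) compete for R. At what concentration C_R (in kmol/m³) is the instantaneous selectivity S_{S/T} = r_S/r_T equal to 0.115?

S_{S/T} = (k₁/k₂)·C_R ⇒ C_R = S·k₂/k₁.
= 0.115×1.05/0.0776 = 1.56 kmol/m³.

1.56 kmol/m³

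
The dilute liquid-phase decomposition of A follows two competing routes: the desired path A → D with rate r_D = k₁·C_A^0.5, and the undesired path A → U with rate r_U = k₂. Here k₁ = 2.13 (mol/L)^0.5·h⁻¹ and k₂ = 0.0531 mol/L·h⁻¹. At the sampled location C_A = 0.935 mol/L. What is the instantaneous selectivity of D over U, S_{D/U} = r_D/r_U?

38.8

S_{D/U} = r_D/r_U = (k₁·C_A^0.5)/(k₂) = (k₁/k₂)·C_A^0.5.
= (2.13×0.9350^0.5) / (0.0531) = 2.060/0.05310 = 38.8.
Since the desired path is higher order in A, keeping C_A high (PFR or concentrated feed) favours D.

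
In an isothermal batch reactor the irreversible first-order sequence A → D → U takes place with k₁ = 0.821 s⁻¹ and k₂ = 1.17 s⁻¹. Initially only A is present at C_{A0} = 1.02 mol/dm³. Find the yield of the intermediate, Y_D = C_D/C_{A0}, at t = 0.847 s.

0.300

For first-order series with pure A initially, C_D(t) = k₁C_{A0}/(k₂−k₁)·(e^(−k₁t) − e^(−k₂t)).
e^(−k₁t) = e^(−0.821×0.847) = e^(−0.6954) = 0.4989; e^(−k₂t) = e^(−0.9910) = 0.3712.
C_D = 0.821×1.02/(1.17−0.821) × (0.4989−0.3712) = 2.399×0.1277 = 0.3063 mol/dm³.
Y_D = C_D/C_{A0} = 0.3063/1.02 = 0.300.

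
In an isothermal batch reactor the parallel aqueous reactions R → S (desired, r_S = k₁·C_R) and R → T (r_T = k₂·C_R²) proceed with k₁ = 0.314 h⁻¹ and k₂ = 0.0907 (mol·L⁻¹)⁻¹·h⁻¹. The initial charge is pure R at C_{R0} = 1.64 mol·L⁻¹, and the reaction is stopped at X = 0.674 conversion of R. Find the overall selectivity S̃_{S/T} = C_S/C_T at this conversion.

C_R = C_{R0}(1−X) = 0.5346 mol·L⁻¹.
Along a PFR/batch, dC_S/dC_R = −r_S/(r_S+r_T) = −k₁/(k₁+k₂·C_R).
Integrating from C_{R0} to C_R: C_S = (0.314/0.0907)·ln[(0.314+0.0907·1.64)/(0.314+0.0907·0.535)] = 3.462·ln(0.4627/0.3625) = 0.8453 mol·L⁻¹.
C_T = (C_{R0}−C_R)−C_S = 0.2600 mol·L⁻¹; S̃_{S/T} = 0.8453/0.2600 = 3.25.

3.25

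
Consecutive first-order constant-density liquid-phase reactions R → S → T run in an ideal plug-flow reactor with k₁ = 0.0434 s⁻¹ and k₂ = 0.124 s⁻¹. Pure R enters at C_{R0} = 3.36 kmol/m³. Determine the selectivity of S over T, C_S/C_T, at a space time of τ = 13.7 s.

0.796

The intermediate concentration in a first-order A→B→C sequence is C_S = k₁C_{R0}(e^(−k₁τ) − e^(−k₂τ))/(k₂−k₁).
e^(−k₁τ) = e^(−0.0434×13.7) = e^(−0.5946) = 0.5518; e^(−k₂τ) = e^(−1.699) = 0.1829.
C_S = 0.0434×3.36/(0.124−0.0434) × (0.5518−0.1829) = 1.809×0.3689 = 0.6674 kmol/m³.
C_R = C_{R0}e^(−k₁τ) = 1.854 kmol/m³, so C_T = C_{R0}−C_R−C_S = 0.8386 kmol/m³; C_S/C_T = 0.796.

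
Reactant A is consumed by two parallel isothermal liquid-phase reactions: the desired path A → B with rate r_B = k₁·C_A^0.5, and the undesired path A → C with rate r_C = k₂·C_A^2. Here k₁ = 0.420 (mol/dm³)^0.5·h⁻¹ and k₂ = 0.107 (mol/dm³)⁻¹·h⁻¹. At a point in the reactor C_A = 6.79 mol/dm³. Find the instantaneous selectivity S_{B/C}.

S_{B/C} = r_B/r_C = (k₁·C_A^0.5)/(k₂·C_A^2) = (k₁/k₂)·C_A^-1.5.
= (0.420×6.790^0.5) / (0.107×6.790^2) = 1.094/4.933 = 0.222.
The undesired path is higher order in A, so low C_A (CSTR or dilute feed) favours B.

0.222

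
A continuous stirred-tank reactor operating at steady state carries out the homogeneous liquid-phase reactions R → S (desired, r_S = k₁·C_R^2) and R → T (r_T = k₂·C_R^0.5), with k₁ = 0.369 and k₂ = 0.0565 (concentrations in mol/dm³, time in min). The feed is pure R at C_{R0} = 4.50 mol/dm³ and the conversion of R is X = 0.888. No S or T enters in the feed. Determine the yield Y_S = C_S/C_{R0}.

Exit C_R = C_{R0}(1−X) = 4.50×0.112 = 0.5040 mol/dm³.
A CSTR operates uniformly at the exit composition, giving r_S = 0.09373 and r_T = 0.04011 (each k·C_R^n at C_R = 0.5040).
Fraction of consumed R going to S: r_S/(r_S+r_T) = 0.7003.
C_S = 0.7003·C_{R0}·X = 0.7003×4.50×0.888 = 2.80 mol/dm³; Y_S = C_S/C_{R0} = 0.622.

0.622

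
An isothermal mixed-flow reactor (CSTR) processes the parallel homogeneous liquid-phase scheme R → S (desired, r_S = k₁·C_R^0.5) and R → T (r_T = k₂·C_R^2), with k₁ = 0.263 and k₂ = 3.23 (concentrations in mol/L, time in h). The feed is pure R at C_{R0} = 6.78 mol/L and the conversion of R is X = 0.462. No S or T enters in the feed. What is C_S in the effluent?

0.0362 mol/L

Exit C_R = C_{R0}(1−X) = 6.78×0.538 = 3.648 mol/L.
Rates in a CSTR are evaluated at the outlet concentration: r_S = 0.263×3.648^0.5 = 0.5023, r_T = 3.23×3.648^2 = 42.98.
Fraction of consumed R going to S: r_S/(r_S+r_T) = 0.01155.
C_S = 0.01155·C_{R0}·X = 0.01155×6.78×0.462 = 0.0362 mol/L.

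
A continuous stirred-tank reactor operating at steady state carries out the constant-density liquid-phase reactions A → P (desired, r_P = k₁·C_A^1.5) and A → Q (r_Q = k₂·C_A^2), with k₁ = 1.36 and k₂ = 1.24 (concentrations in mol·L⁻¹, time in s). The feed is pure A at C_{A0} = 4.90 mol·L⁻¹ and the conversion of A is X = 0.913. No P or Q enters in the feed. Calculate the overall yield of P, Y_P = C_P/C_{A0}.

0.572

Exit C_A = C_{A0}(1−X) = 4.90×0.0870 = 0.4263 mol·L⁻¹.
Rates in a CSTR are evaluated at the outlet concentration: r_P = 1.36×0.4263^1.5 = 0.3785, r_Q = 1.24×0.4263^2 = 0.2253.
Fraction of consumed A going to P: r_P/(r_P+r_Q) = 0.6268.
C_P = 0.6268·C_{A0}·X = 0.6268×4.90×0.913 = 2.80 mol·L⁻¹; Y_P = C_P/C_{A0} = 0.572.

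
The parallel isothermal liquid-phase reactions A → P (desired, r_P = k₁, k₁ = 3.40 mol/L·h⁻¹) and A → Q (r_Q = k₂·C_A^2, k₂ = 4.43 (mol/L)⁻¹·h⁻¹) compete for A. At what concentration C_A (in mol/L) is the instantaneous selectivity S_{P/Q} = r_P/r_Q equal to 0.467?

S_{P/Q} = (k₁/k₂)·C_A^-2 ⇒ C_A = (S·k₂/k₁)^(-0.5).
= (0.467×4.43/3.40)^(-0.5) = (0.6085)^(-0.5) = 1.28 mol/L.

1.28 mol/L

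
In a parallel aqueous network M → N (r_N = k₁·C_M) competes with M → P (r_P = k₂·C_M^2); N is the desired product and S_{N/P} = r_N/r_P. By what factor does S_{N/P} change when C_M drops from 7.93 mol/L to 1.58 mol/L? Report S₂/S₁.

S_{N/P} = (k₁/k₂)·C_M⁻¹, so S₂/S₁ = (C_{M,2}/C_{M,1})⁻¹.
= 7.93/1.58 = 5.02.

5.02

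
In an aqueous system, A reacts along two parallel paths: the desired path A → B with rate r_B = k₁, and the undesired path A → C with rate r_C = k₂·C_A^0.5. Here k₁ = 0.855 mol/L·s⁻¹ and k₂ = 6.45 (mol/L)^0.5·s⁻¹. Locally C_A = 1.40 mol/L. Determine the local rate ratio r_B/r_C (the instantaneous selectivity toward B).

0.112

S_{B/C} = r_B/r_C = (k₁)/(k₂·C_A^0.5) = (k₁/k₂)·C_A^-0.5.
= (0.855) / (6.45×1.400^0.5) = 0.8550/7.632 = 0.112.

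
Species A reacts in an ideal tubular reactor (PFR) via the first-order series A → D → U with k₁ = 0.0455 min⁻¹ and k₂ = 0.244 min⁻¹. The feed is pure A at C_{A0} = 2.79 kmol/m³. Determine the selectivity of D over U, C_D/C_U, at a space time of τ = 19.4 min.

For first-order series with pure A initially, C_D(τ) = k₁C_{A0}/(k₂−k₁)·(e^(−k₁τ) − e^(−k₂τ)).
e^(−k₁τ) = e^(−0.0455×19.4) = e^(−0.8827) = 0.4137; e^(−k₂τ) = e^(−4.734) = 0.008795.
C_D = 0.0455×2.79/(0.244−0.0455) × (0.4137−0.008795) = 0.6395×0.4049 = 0.2589 kmol/m³.
C_A = C_{A0}e^(−k₁τ) = 1.154 kmol/m³, so C_U = C_{A0}−C_A−C_D = 1.377 kmol/m³; C_D/C_U = 0.188.

0.188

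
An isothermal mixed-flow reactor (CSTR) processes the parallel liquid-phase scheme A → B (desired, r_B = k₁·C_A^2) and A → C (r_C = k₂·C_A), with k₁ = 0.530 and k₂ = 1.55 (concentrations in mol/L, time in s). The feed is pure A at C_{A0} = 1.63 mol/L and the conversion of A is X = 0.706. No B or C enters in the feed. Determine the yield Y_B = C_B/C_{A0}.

0.0994

Exit C_A = C_{A0}(1−X) = 1.63×0.294 = 0.4792 mol/L.
Rates in a CSTR are evaluated at the outlet concentration: r_B = 0.530×0.4792^2 = 0.1217, r_C = 1.55×0.4792 = 0.7428.
Fraction of consumed A going to B: r_B/(r_B+r_C) = 0.1408.
C_B = 0.1408·C_{A0}·X = 0.1408×1.63×0.706 = 0.162 mol/L; Y_B = C_B/C_{A0} = 0.0994.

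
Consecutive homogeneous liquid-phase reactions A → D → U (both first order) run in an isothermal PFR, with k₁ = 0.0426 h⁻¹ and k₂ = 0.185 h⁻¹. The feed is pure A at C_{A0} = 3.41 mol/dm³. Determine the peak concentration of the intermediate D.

For a first-order series the maximum intermediate yield is C_{D,max}/C_{A0} = (k₁/k₂)^[k₂/(k₂−k₁)].
= (0.0426/0.185)^(0.185/(0.185−0.0426)) = (0.2303)^(1.299) = 0.1484.
C_{D,max} = 0.1484×3.41 = 0.506 mol/dm³.

0.506 mol/dm³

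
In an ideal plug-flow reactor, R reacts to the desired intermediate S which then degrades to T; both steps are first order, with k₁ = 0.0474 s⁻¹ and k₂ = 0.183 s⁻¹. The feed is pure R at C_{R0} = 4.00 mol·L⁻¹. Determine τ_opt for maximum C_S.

9.96 s

The intermediate peaks when r₁ = r₂, i.e. k₁e^(−k₁τ) = k₂e^(−k₂τ), giving τ_opt = ln(k₂/k₁)/(k₂−k₁).
= ln(0.183/0.0474)/(0.183−0.0474) = ln(3.861)/0.1356 = 1.351/0.1356 = 9.96 s.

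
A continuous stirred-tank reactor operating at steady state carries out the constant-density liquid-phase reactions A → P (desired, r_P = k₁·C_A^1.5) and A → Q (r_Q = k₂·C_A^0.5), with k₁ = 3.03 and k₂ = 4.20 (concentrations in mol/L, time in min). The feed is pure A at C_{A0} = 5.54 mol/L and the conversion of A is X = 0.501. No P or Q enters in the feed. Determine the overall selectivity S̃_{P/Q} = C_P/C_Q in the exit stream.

Exit C_A = C_{A0}(1−X) = 5.54×0.499 = 2.764 mol/L.
A CSTR operates uniformly at the exit composition, giving r_P = 13.93 and r_Q = 6.983 (each k·C_A^n at C_A = 2.764).
Overall selectivity = C_P/C_Q = r_Pτ/(r_Qτ) = r_P/r_Q = 1.99.

1.99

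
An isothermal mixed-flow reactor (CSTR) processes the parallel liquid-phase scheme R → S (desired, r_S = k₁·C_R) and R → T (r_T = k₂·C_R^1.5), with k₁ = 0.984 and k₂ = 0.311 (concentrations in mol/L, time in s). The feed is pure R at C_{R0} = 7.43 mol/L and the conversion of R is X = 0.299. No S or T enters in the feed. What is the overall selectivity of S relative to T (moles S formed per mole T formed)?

1.39

Exit C_R = C_{R0}(1−X) = 7.43×0.701 = 5.208 mol/L.
In a CSTR the entire volume is at exit conditions, so r_S = 0.984×5.208 = 5.125 and r_T = 0.311×5.208^1.5 = 3.697.
Overall selectivity = C_S/C_T = r_Sτ/(r_Tτ) = r_S/r_T = 1.39.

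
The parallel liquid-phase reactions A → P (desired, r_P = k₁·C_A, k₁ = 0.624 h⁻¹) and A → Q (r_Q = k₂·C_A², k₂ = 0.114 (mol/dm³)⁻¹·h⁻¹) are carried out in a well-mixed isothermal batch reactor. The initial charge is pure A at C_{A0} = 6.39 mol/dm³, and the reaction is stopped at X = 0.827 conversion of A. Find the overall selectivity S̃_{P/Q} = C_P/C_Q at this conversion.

1.57

C_A = C_{A0}(1−X) = 1.105 mol/dm³.
Along a PFR/batch, dC_P/dC_A = −r_P/(r_P+r_Q) = −k₁/(k₁+k₂·C_A).
Integrating from C_{A0} to C_A: C_P = (0.624/0.114)·ln[(0.624+0.114·6.39)/(0.624+0.114·1.11)] = 5.474·ln(1.352/0.7500) = 3.227 mol/dm³.
C_Q = (C_{A0}−C_A)−C_P = 2.057 mol/dm³; S̃_{P/Q} = 3.227/2.057 = 1.57.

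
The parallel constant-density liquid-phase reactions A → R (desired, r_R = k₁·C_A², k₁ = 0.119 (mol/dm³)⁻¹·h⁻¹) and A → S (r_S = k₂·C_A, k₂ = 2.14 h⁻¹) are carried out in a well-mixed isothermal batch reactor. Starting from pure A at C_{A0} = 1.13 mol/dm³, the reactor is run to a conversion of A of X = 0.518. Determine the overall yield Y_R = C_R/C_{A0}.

C_A = C_{A0}(1−X) = 0.5447 mol/dm³.
Along a PFR/batch, dC_S/dC_A = −r_S/(r_R+r_S) = −k₂/(k₂+k₁·C_A).
Integrating from C_{A0} to C_A: C_S = (2.14/0.119)·ln[(2.14+0.119·1.13)/(2.14+0.119·0.545)] = 17.98·ln(2.274/2.205) = 0.5593 mol/dm³.
Then C_R = (C_{A0}−C_A) − C_S = 0.5853 − 0.5593 = 0.02600 mol/dm³.
Y_R = C_R/C_{A0} = 0.02600/1.13 = 0.0230.

0.0230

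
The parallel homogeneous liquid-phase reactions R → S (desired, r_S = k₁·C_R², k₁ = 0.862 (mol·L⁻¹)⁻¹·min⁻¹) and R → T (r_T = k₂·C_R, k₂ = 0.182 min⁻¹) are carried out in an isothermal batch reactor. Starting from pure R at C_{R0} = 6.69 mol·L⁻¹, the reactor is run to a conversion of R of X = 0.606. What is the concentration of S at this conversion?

C_R = C_{R0}(1−X) = 2.636 mol·L⁻¹.
Along a PFR/batch, dC_T/dC_R = −r_T/(r_S+r_T) = −k₂/(k₂+k₁·C_R).
Integrating from C_{R0} to C_R: C_T = (0.182/0.862)·ln[(0.182+0.862·6.69)/(0.182+0.862·2.64)] = 0.2111·ln(5.949/2.454) = 0.1869 mol·L⁻¹.
Then C_S = (C_{R0}−C_R) − C_T = 4.054 − 0.1869 = 3.867 mol·L⁻¹.

3.87 mol·L⁻¹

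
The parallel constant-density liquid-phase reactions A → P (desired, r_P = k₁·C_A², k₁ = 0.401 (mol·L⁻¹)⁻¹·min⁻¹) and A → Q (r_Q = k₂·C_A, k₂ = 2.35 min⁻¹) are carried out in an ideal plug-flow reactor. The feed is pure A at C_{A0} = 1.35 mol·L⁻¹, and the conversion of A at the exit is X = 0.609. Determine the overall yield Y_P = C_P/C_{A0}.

0.0835

C_A = C_{A0}(1−X) = 0.5279 mol·L⁻¹.
Along a PFR/batch, dC_Q/dC_A = −r_Q/(r_P+r_Q) = −k₂/(k₂+k₁·C_A).
Integrating from C_{A0} to C_A: C_Q = (2.35/0.401)·ln[(2.35+0.401·1.35)/(2.35+0.401·0.528)] = 5.860·ln(2.891/2.562) = 0.7095 mol·L⁻¹.
Then C_P = (C_{A0}−C_A) − C_Q = 0.8222 − 0.7095 = 0.1127 mol·L⁻¹.
Y_P = C_P/C_{A0} = 0.1127/1.35 = 0.0835.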